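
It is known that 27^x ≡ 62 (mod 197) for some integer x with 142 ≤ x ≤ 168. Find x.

158

Compute 27^142 mod 197 = 43, then multiply by 27 repeatedly:
  27^142=43  27^143=176  27^144=24  27^145=57  27^146=160
  27^147=183  27^148=16  27^149=38  27^150=41  27^151=122
  27^152=142  27^153=91  27^154=93  27^155=147  27^156=29
  27^157=192  27^158=62
Found 62 at exponent 158.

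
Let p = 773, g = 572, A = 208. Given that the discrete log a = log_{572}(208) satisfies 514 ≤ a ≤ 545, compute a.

Compute 572^514 mod 773 = 396, then multiply by 572 repeatedly:
  572^514=396  572^515=23  572^516=15  572^517=77  572^518=756
  572^519=325  572^520=380  572^521=147  572^522=600  572^523=761
  572^524=93  572^525=632  572^526=513  572^527=469  572^528=37
  572^529=293  572^530=628  572^531=544  572^532=422  572^533=208
Found 208 at exponent 533.

533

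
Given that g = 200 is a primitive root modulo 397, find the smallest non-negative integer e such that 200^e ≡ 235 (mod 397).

247

Baby-step giant-step with m = ceil(sqrt(396)) = 20.
Baby table (200^j mod 397 for j=0..19):
  0:1  1:200  2:300  3:53  4:278  5:20  6:30  7:45
  8:266  9:2  10:3  11:203  12:106  13:159  14:40  15:60
  16:90  17:135  18:4  19:6
Giant step factor: 200^(-20) ≡ 353 (mod 397).
Scan 235·353^i mod 397 for i = 0, 1, …:
  i=0: 235   i=1: 379   i=2: 395   i=3: 88
  i=4: 98   i=5: 55   i=6: 359   i=7: 84
  i=8: 274   i=9: 251   i=10: 72   i=11: 8
  i=12: 45
Match at i=12, j=7: e = 12·20 + 7 = 247.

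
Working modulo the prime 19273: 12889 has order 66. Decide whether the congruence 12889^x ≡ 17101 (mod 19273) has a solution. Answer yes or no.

17101 ∈ ⟨12889⟩ iff 17101^66 ≡ 1 (mod 19273), since |⟨12889⟩| = 66.
17101^66 mod 19273 = 16084.
Since 16084 ≠ 1, 17101 does not lie in the subgroup.

no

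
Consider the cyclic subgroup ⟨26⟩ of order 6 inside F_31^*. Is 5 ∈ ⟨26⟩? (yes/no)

⟨26⟩ has order 6; its elements mod 31 are {1, 5, 6, 25, 26, 30}.
5 is in this set.

yes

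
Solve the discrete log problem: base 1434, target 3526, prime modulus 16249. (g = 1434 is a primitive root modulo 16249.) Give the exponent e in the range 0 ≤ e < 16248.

11287

Baby-step giant-step with m = ceil(sqrt(16248)) = 128.
Baby table (1434^j mod 16249 for j=0..127):
  0:1  1:1434  2:8982  3:10980  4:39  5:7179  6:9069  7:5746
  8:1521  9:3748  10:12462  11:12857  12:10572  13:16180  14:14797  15:13953
  16:6083  17:13558  18:8368  19:7950  20:9751  21:8794  22:1372  23:1319
  24:6562  25:1737  26:4761  27:2694  28:12183  29:2747  30:6940  31:7572
  32:3916  33:9639  34:10676  35:2826  36:6483  37:2194  38:10139  39:12720
  40:9102  41:4321  42:5445  43:8610  44:13749  45:6029  46:1118  47:10810
  48:16243  49:7645  50:11104  51:15365  52:16015  53:5673  54:10582  55:14271
  56:7123  57:10010  58:6473  59:4103  60:1564  61:414  62:8712  63:13776
  64:12249  65:16146  66:14788  67:1047  68:6490  69:12232  70:8017  71:8335
  72:9375  73:5827  74:3932  75:85  76:8147  77:16016  78:7107  79:3315
  80:9002  81:7162  82:940  83:15542  84:9849  85:3085  86:4162  87:4925
  88:10384  89:6572  90:16077  91:13336  92:15000  93:12573  94:9541  95:136
  96:36  97:2877  98:14621  99:5304  100:1404  101:14709  102:1504  103:11868
  104:6009  105:4936  106:9909  107:7880  108:6865  109:13765  110:12724  111:14838
  112:7751  113:618  114:8766  115:9967  116:9807  117:7853  118:645  119:14986
  120:8746  121:13785  122:8906  123:15739  124:16114  125:1398  126:6105  127:12608
Giant step factor: 1434^(-128) ≡ 11632 (mod 16249).
Scan 3526·11632^i mod 16249 for i = 0, 1, …:
  i=0: 3526   i=1: 1956   i=2: 3592   i=3: 5965
  i=4: 1650   i=5: 2731   i=6: 197   i=7: 395
  i=8: 12422   i=9: 6596     …   i=87: 10037
  i=88: 1319
Match at i=88, j=23: e = 88·128 + 23 = 11287.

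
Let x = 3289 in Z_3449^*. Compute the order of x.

862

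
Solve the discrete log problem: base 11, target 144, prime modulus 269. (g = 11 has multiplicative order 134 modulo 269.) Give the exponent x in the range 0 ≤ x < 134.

107

Baby-step giant-step with m = ceil(sqrt(134)) = 12.
Baby table (11^j mod 269 for j=0..11):
  0:1  1:11  2:121  3:255  4:115  5:189  6:196  7:4
  8:44  9:215  10:213  11:191
Giant step factor: 11^(-12) ≡ 58 (mod 269).
Scan 144·58^i mod 269 for i = 0, 1, …:
  i=0: 144   i=1: 13   i=2: 216   i=3: 154
  i=4: 55   i=5: 231   i=6: 217   i=7: 212
  i=8: 191
Match at i=8, j=11: x = 8·12 + 11 = 107.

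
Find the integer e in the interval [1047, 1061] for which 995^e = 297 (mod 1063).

1061

Compute 995^1047 mod 1063 = 113, then multiply by 995 repeatedly:
  995^1047=113  995^1048=820  995^1049=579  995^1050=1022  995^1051=662
  995^1052=693  995^1053=711  995^1054=550  995^1055=868  995^1056=504
  995^1057=807  995^1058=400  995^1059=438  995^1060=1043  995^1061=297
Found 297 at exponent 1061.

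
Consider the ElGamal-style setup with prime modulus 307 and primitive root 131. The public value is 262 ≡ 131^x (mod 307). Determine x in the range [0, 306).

22

Successive powers of 131 modulo 307:
  131^0=1  131^1=131  131^2=276  131^3=237  131^4=40  131^5=21
  131^6=295  131^7=270  131^8=65  131^9=226  131^10=134  131^11=55
  131^12=144  131^13=137  131^14=141  131^15=51  131^16=234  131^17=261
  131^18=114  131^19=198  131^20=150  131^21=2  131^22=262
So 131^22 ≡ 262 (mod 307), giving x = 22.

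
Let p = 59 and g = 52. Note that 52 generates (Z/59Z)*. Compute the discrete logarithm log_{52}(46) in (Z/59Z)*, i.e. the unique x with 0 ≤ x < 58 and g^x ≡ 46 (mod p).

Baby-step giant-step with m = ceil(sqrt(58)) = 8.
Baby table (52^j mod 59 for j=0..7):
  0:1  1:52  2:49  3:11  4:41  5:8  6:3  7:38
Giant step factor: 52^(-8) ≡ 57 (mod 59).
Scan 46·57^i mod 59 for i = 0, 1, …:
  i=0: 46   i=1: 26   i=2: 7   i=3: 45
  i=4: 28   i=5: 3
Match at i=5, j=6: x = 5·8 + 6 = 46.

46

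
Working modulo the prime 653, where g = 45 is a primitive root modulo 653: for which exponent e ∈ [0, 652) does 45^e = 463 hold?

Baby-step giant-step with m = ceil(sqrt(652)) = 26.
Baby table (45^j mod 653 for j=0..25):
  0:1  1:45  2:66  3:358  4:438  5:120  6:176  7:84
  8:515  9:320  10:34  11:224  12:285  13:418  14:526  15:162
  16:107  17:244  18:532  19:432  20:503  21:433  22:548  23:499
  24:253  25:284
Giant step factor: 45^(-26) ≡ 646 (mod 653).
Scan 463·646^i mod 653 for i = 0, 1, …:
  i=0: 463   i=1: 24   i=2: 485   i=3: 523
  i=4: 257   i=5: 160   i=6: 186   i=7: 4
  i=8: 625   i=9: 196     …   i=21: 78
  i=22: 107
Match at i=22, j=16: e = 22·26 + 16 = 588.

588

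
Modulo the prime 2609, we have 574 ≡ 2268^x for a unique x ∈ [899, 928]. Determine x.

914

Compute 2268^899 mod 2609 = 511, then multiply by 2268 repeatedly:
  2268^899=511  2268^900=552  2268^901=2225  2268^902=494  2268^903=1131
  2268^904=461  2268^905=1948  2268^906=1027  2268^907=2008  2268^908=1439
  2268^909=2402  2268^910=144  2268^911=467  2268^912=2511  2268^913=2110
  2268^914=574
Found 574 at exponent 914.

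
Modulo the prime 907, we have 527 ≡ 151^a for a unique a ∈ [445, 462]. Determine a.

Compute 151^445 mod 907 = 148, then multiply by 151 repeatedly:
  151^445=148  151^446=580  151^447=508  151^448=520  151^449=518
  151^450=216  151^451=871  151^452=6  151^453=906  151^454=756
  151^455=781  151^456=21  151^457=450  151^458=832  151^459=466
  151^460=527
Found 527 at exponent 460.

460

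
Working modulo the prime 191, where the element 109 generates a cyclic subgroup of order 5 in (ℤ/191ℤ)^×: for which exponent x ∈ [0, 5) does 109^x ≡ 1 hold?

0

Successive powers of 109 modulo 191:
  109^0=1
So 109^0 ≡ 1 (mod 191), giving x = 0.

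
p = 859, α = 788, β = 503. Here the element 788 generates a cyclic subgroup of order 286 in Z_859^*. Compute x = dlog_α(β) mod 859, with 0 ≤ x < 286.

Baby-step giant-step with m = ceil(sqrt(286)) = 17.
Baby table (788^j mod 859 for j=0..16):
  0:1  1:788  2:746  3:292  4:743  5:505  6:223  7:488
  8:571  9:691  10:761  11:86  12:766  13:590  14:201  15:332
  16:480
Giant step factor: 788^(-17) ≡ 678 (mod 859).
Scan 503·678^i mod 859 for i = 0, 1, …:
  i=0: 503   i=1: 11   i=2: 586   i=3: 450
  i=4: 155   i=5: 292
Match at i=5, j=3: x = 5·17 + 3 = 88.

88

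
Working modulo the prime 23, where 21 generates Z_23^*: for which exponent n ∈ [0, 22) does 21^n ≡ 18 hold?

6

Successive powers of 21 modulo 23:
  21^0=1  21^1=21  21^2=4  21^3=15  21^4=16  21^5=14
  21^6=18
So 21^6 ≡ 18 (mod 23), giving n = 6.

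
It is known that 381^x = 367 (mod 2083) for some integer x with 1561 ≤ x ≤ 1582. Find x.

Compute 381^1561 mod 2083 = 437, then multiply by 381 repeatedly:
  381^1561=437  381^1562=1940  381^1563=1758  381^1564=1155  381^1565=542
  381^1566=285  381^1567=269  381^1568=422  381^1569=391  381^1570=1078
  381^1571=367
Found 367 at exponent 1571.

1571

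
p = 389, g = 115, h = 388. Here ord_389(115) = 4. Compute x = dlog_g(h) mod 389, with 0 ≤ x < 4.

2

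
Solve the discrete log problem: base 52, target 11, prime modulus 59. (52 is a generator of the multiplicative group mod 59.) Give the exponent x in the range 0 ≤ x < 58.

3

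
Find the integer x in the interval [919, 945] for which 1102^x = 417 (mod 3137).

933

Compute 1102^919 mod 3137 = 1579, then multiply by 1102 repeatedly:
  1102^919=1579  1102^920=2160  1102^921=2474  1102^922=295  1102^923=1979
  1102^924=643  1102^925=2761  1102^926=2869  1102^927=2679  1102^928=341
  1102^929=2479  1102^930=2668  1102^931=767  1102^932=1381  1102^933=417
Found 417 at exponent 933.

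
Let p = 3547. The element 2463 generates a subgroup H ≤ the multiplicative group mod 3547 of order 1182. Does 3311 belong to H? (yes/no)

yes

3311 ∈ ⟨2463⟩ iff 3311^1182 ≡ 1 (mod 3547), since |⟨2463⟩| = 1182.
3311^1182 mod 3547 = 1.
Since 1 = 1, 3311 lies in the subgroup.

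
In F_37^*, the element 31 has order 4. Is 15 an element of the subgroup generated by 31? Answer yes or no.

⟨31⟩ has order 4; its elements mod 37 are {1, 6, 31, 36}.
15 is not in this set.

no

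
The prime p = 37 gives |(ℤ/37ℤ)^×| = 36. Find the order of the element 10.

The order of 10 must divide p − 1 = 36 = 2^2 · 3^2.
Divisors: 1, 2, 3, 4, 6, 9, 12, 18, 36.
Check each in increasing order: 10^1 ≡ 10;  10^2 ≡ 26;  10^3 ≡ 1.
Smallest exponent giving 1 is 3.

3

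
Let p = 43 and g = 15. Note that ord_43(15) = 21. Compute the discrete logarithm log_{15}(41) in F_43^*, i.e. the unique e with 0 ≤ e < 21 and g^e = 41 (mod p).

Successive powers of 15 modulo 43:
  15^0=1  15^1=15  15^2=10  15^3=21  15^4=14  15^5=38
  15^6=11  15^7=36  15^8=24  15^9=16  15^10=25  15^11=31
  15^12=35  15^13=9  15^14=6  15^15=4  15^16=17  15^17=40
  15^18=41
So 15^18 ≡ 41 (mod 43), giving e = 18.

18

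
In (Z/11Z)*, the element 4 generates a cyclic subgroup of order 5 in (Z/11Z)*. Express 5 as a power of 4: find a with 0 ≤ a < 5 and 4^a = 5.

Successive powers of 4 modulo 11:
  4^0=1  4^1=4  4^2=5
So 4^2 ≡ 5 (mod 11), giving a = 2.

2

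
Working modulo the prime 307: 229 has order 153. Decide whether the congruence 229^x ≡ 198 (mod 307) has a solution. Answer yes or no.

no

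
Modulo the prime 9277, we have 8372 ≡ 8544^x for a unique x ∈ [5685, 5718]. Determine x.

5709

Compute 8544^5685 mod 9277 = 4942, then multiply by 8544 repeatedly:
  8544^5685=4942  8544^5686=4821  8544^5687=744  8544^5688=1991  8544^5689=6363
  8544^5690=2252  8544^5691=590  8544^5692=3549  8544^5693=5420  8544^5694=6973
  8544^5695=418  8544^5696=9024  8544^5697=9186  8544^5698=1764  8544^5699=5768
  8544^5700=2368  8544^5701=8332  8544^5702=6187  8544^5703=1382  8544^5704=7464
  8544^5705=2318  8544^5706=7874  8544^5707=7929  8544^5708=4722  8544^5709=8372
Found 8372 at exponent 5709.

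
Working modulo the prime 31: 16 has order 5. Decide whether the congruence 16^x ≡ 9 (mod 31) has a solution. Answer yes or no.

9 ∈ ⟨16⟩ iff 9^5 ≡ 1 (mod 31), since |⟨16⟩| = 5.
9^5 mod 31 = 25.
Since 25 ≠ 1, 9 does not lie in the subgroup.

no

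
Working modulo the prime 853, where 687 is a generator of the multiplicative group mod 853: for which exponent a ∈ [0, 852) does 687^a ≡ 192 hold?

744

Baby-step giant-step with m = ceil(sqrt(852)) = 30.
Baby table (687^j mod 853 for j=0..29):
  0:1  1:687  2:260  3:343  4:213  5:468  6:788  7:554
  8:160  9:736  10:656  11:288  12:813  13:669  14:689  15:781
  16:10  17:46  18:41  19:18  20:424  21:415  22:203  23:422
  24:747  25:536  26:589  27:321  28:453  29:719
Giant step factor: 687^(-30) ≡ 685 (mod 853).
Scan 192·685^i mod 853 for i = 0, 1, …:
  i=0: 192   i=1: 158   i=2: 752   i=3: 761
  i=4: 102   i=5: 777   i=6: 826   i=7: 271
  i=8: 534   i=9: 706     …   i=23: 681
  i=24: 747
Match at i=24, j=24: a = 24·30 + 24 = 744.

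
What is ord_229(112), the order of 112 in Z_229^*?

The order of 112 must divide p − 1 = 228 = 2^2 · 3 · 19.
Divisors: 1, 2, 3, 4, 6, 12, 19, 38, 57, 76, 114, 228.
Check each in increasing order: 112^1 ≡ 112;  112^2 ≡ 178;  112^3 ≡ 13;  112^4 ≡ 82;  112^6 ≡ 169;  112^12 ≡ 165;  112^19 ≡ 18;  112^38 ≡ 95;  112^57 ≡ 107;  112^76 ≡ 94;  112^114 ≡ 228;  112^228 ≡ 1.
Smallest exponent giving 1 is 228.

228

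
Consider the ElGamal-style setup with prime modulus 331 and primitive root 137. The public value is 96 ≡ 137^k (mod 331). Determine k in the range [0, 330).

234

Baby-step giant-step with m = ceil(sqrt(330)) = 19.
Baby table (137^j mod 331 for j=0..18):
  0:1  1:137  2:233  3:145  4:5  5:23  6:172  7:63
  8:25  9:115  10:198  11:315  12:125  13:244  14:328  15:251
  16:294  17:227  18:316
Giant step factor: 137^(-19) ≡ 307 (mod 331).
Scan 96·307^i mod 331 for i = 0, 1, …:
  i=0: 96   i=1: 13   i=2: 19   i=3: 206
  i=4: 21   i=5: 158   i=6: 180   i=7: 314
  i=8: 77   i=9: 138   i=10: 329   i=11: 48
  i=12: 172
Match at i=12, j=6: k = 12·19 + 6 = 234.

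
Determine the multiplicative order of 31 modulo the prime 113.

The order of 31 must divide p − 1 = 112 = 2^4 · 7.
Divisors: 1, 2, 4, 7, 8, 14, 16, 28, 56, 112.
Check each in increasing order: 31^1 ≡ 31;  31^2 ≡ 57;  31^4 ≡ 85;  31^7 ≡ 18;  31^8 ≡ 106;  31^14 ≡ 98;  31^16 ≡ 49;  31^28 ≡ 112;  31^56 ≡ 1.
Smallest exponent giving 1 is 56.

56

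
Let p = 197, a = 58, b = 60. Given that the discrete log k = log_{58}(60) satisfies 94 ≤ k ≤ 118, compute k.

Compute 58^94 mod 197 = 7, then multiply by 58 repeatedly:
  58^94=7  58^95=12  58^96=105  58^97=180  58^98=196
  58^99=139  58^100=182  58^101=115  58^102=169  58^103=149
  58^104=171  58^105=68  58^106=4  58^107=35  58^108=60
Found 60 at exponent 108.

108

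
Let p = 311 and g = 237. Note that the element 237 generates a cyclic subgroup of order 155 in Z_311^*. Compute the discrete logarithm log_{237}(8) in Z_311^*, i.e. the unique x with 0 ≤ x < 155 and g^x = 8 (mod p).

Successive powers of 237 modulo 311:
  237^0=1  237^1=237  237^2=189  237^3=9  237^4=267  237^5=146
  237^6=81  237^7=226  237^8=70  237^9=107  237^10=168  237^11=8
So 237^11 ≡ 8 (mod 311), giving x = 11.

11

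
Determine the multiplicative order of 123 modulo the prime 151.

25

The order of 123 must divide p − 1 = 150 = 2 · 3 · 5^2.
Divisors: 1, 2, 3, 5, 6, 10, 15, 25, 30, 50, 75, 150.
Check each in increasing order: 123^1 ≡ 123;  123^2 ≡ 29;  123^3 ≡ 94;  123^5 ≡ 8;  123^6 ≡ 78;  123^10 ≡ 64;  123^15 ≡ 59;  123^25 ≡ 1.
Smallest exponent giving 1 is 25.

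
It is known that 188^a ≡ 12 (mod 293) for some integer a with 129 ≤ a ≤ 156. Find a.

Compute 188^129 mod 293 = 76, then multiply by 188 repeatedly:
  188^129=76  188^130=224  188^131=213  188^132=196  188^133=223
  188^134=25  188^135=12
Found 12 at exponent 135.

135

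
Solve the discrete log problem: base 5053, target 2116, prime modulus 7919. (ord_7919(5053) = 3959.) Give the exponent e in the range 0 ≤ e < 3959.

3659

Baby-step giant-step with m = ceil(sqrt(3959)) = 63.
Baby table (5053^j mod 7919 for j=0..62):
  0:1  1:5053  2:1953  3:1435  4:5170  5:7148  6:285  7:6766
  8:2275  9:5106  10:516  11:1997  12:2035  13:3993  14:6936  15:6033
  16:4518  17:6896  18:1888  19:5588  20:4929  21:982  22:4752  23:1448
  24:7507  25:861  26:3102  27:2705  28:171  29:892  30:1365  31:7815
  32:5061  33:2782  34:1221  35:812  36:994  37:2036  38:1127  39:970
  40:7468  41:1769  42:6125  43:2173  44:4435  45:7204  46:6088  47:5268
  48:3445  49:1623  50:4854  51:2119  52:819  53:4689  54:7788  55:3253
  56:5484  57:2071  58:3764  59:5973  60:2260  61:582  62:2897
Giant step factor: 5053^(-63) ≡ 191 (mod 7919).
Scan 2116·191^i mod 7919 for i = 0, 1, …:
  i=0: 2116   i=1: 287   i=2: 7303   i=3: 1129
  i=4: 1826   i=5: 330   i=6: 7597   i=7: 1850
  i=8: 4914   i=9: 4132     …   i=57: 2069
  i=58: 7148
Match at i=58, j=5: e = 58·63 + 5 = 3659.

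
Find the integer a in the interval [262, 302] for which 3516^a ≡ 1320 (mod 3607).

294

Compute 3516^262 mod 3607 = 2923, then multiply by 3516 repeatedly:
  3516^262=2923  3516^263=925  3516^264=2393  3516^265=2264  3516^266=3182
  3516^267=2605  3516^268=1007  3516^269=2145  3516^270=3190  3516^271=1877
  3516^272=2329  3516^273=874  3516^274=3427  3516^275=1952  3516^276=2718
  3516^277=1545  3516^278=78  3516^279=116  3516^280=265  3516^281=1134
  3516^282=1409  3516^283=1633  3516^284=2891  3516^285=230  3516^286=712
  3516^287=134  3516^288=2234  3516^289=2305  3516^290=3058  3516^291=3068
  3516^292=2158  3516^293=2007  3516^294=1320
Found 1320 at exponent 294.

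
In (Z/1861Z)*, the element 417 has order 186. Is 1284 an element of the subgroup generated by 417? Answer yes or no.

1284 ∈ ⟨417⟩ iff 1284^186 ≡ 1 (mod 1861), since |⟨417⟩| = 186.
1284^186 mod 1861 = 1.
Since 1 = 1, 1284 lies in the subgroup.

yes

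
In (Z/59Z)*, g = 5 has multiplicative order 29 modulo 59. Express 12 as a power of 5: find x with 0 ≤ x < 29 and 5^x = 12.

28

Successive powers of 5 modulo 59:
  5^0=1  5^1=5  5^2=25  5^3=7  5^4=35  5^5=57
  5^6=49  5^7=9  5^8=45  5^9=48  5^10=4  5^11=20
  5^12=41  5^13=28  5^14=22  5^15=51  5^16=19  5^17=36
  5^18=3  5^19=15  5^20=16  5^21=21  5^22=46  5^23=53
  5^24=29  5^25=27  5^26=17  5^27=26  5^28=12
So 5^28 ≡ 12 (mod 59), giving x = 28.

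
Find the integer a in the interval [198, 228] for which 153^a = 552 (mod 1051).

207

Compute 153^198 mod 1051 = 945, then multiply by 153 repeatedly:
  153^198=945  153^199=598  153^200=57  153^201=313  153^202=594
  153^203=496  153^204=216  153^205=467  153^206=1034  153^207=552
Found 552 at exponent 207.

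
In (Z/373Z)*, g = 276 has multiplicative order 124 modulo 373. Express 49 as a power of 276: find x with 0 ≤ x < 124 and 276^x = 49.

Baby-step giant-step with m = ceil(sqrt(124)) = 12.
Baby table (276^j mod 373 for j=0..11):
  0:1  1:276  2:84  3:58  4:342  5:23  6:7  7:67
  8:215  9:33  10:156  11:161
Giant step factor: 276^(-12) ≡ 236 (mod 373).
Scan 49·236^i mod 373 for i = 0, 1, …:
  i=0: 49   i=1: 1
Match at i=1, j=0: x = 1·12 + 0 = 12.

12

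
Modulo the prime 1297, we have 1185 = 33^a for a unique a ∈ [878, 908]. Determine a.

Compute 33^878 mod 1297 = 955, then multiply by 33 repeatedly:
  33^878=955  33^879=387  33^880=1098  33^881=1215  33^882=1185
Found 1185 at exponent 882.

882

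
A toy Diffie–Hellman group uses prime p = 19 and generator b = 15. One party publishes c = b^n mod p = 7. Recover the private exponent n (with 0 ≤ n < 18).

12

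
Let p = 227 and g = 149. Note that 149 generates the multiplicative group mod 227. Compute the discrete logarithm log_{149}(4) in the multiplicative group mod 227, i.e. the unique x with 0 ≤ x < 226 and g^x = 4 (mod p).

90

Baby-step giant-step with m = ceil(sqrt(226)) = 16.
Baby table (149^j mod 227 for j=0..15):
  0:1  1:149  2:182  3:105  4:209  5:42  6:129  7:153
  8:97  9:152  10:175  11:197  12:70  13:215  14:28  15:86
Giant step factor: 149^(-16) ≡ 69 (mod 227).
Scan 4·69^i mod 227 for i = 0, 1, …:
  i=0: 4   i=1: 49   i=2: 203   i=3: 160
  i=4: 144   i=5: 175
Match at i=5, j=10: x = 5·16 + 10 = 90.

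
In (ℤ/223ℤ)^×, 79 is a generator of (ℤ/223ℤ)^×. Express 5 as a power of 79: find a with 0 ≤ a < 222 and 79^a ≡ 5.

Baby-step giant-step with m = ceil(sqrt(222)) = 15.
Baby table (79^j mod 223 for j=0..14):
  0:1  1:79  2:220  3:209  4:9  5:42  6:196  7:97
  8:81  9:155  10:203  11:204  12:60  13:57  14:43
Giant step factor: 79^(-15) ≡ 193 (mod 223).
Scan 5·193^i mod 223 for i = 0, 1, …:
  i=0: 5   i=1: 73   i=2: 40   i=3: 138
  i=4: 97
Match at i=4, j=7: a = 4·15 + 7 = 67.

67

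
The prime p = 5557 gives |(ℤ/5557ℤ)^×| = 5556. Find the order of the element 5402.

5556

The order of 5402 must divide p − 1 = 5556 = 2^2 · 3 · 463.
Divisors: 1, 2, 3, 4, 6, 12, 463, 926, 1389, 1852, 2778, 5556.
Check each in increasing order: 5402^1 ≡ 5402;  5402^2 ≡ 1797;  5402^3 ≡ 4872;  5402^4 ≡ 592;  5402^6 ≡ 2437;  5402^12 ≡ 4093;  5402^463 ≡ 829;  5402^926 ≡ 3730;  5402^1389 ≡ 2478;  5402^1852 ≡ 3729;  5402^2778 ≡ 5556;  5402^5556 ≡ 1.
Smallest exponent giving 1 is 5556.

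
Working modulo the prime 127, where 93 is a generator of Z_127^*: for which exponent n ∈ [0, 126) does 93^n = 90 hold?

49

Baby-step giant-step with m = ceil(sqrt(126)) = 12.
Baby table (93^j mod 127 for j=0..11):
  0:1  1:93  2:13  3:66  4:42  5:96  6:38  7:105
  8:113  9:95  10:72  11:92
Giant step factor: 93^(-12) ≡ 100 (mod 127).
Scan 90·100^i mod 127 for i = 0, 1, …:
  i=0: 90   i=1: 110   i=2: 78   i=3: 53
  i=4: 93
Match at i=4, j=1: n = 4·12 + 1 = 49.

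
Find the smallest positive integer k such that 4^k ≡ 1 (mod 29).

14

The order of 4 must divide p − 1 = 28 = 2^2 · 7.
Divisors: 1, 2, 4, 7, 14, 28.
Check each in increasing order: 4^1 ≡ 4;  4^2 ≡ 16;  4^4 ≡ 24;  4^7 ≡ 28;  4^14 ≡ 1.
Smallest exponent giving 1 is 14.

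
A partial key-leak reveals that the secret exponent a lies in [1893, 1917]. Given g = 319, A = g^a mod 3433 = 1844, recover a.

1897

Compute 319^1893 mod 3433 = 2584, then multiply by 319 repeatedly:
  319^1893=2584  319^1894=376  319^1895=3222  319^1896=1351  319^1897=1844
Found 1844 at exponent 1897.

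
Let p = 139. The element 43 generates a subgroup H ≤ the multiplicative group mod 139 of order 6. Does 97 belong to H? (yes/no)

yes

97 ∈ ⟨43⟩ iff 97^6 ≡ 1 (mod 139), since |⟨43⟩| = 6.
97^6 mod 139 = 1.
Since 1 = 1, 97 lies in the subgroup.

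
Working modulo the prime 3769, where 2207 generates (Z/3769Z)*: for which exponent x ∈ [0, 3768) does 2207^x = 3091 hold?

393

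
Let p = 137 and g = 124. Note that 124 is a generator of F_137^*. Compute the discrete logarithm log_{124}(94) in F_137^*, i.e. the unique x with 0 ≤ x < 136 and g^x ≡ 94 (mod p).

129

Baby-step giant-step with m = ceil(sqrt(136)) = 12.
Baby table (124^j mod 137 for j=0..11):
  0:1  1:124  2:32  3:132  4:65  5:114  6:25  7:86
  8:115  9:12  10:118  11:110
Giant step factor: 124^(-12) ≡ 121 (mod 137).
Scan 94·121^i mod 137 for i = 0, 1, …:
  i=0: 94   i=1: 3   i=2: 89   i=3: 83
  i=4: 42   i=5: 13   i=6: 66   i=7: 40
  i=8: 45   i=9: 102   i=10: 12
Match at i=10, j=9: x = 10·12 + 9 = 129.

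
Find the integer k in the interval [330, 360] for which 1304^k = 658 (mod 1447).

355

Compute 1304^330 mod 1447 = 210, then multiply by 1304 repeatedly:
  1304^330=210  1304^331=357  1304^332=1041  1304^333=178  1304^334=592
  1304^335=717  1304^336=206  1304^337=929  1304^338=277  1304^339=905
  1304^340=815  1304^341=662  1304^342=836  1304^343=553  1304^344=506
  1304^345=1439  1304^346=1144  1304^347=1366  1304^348=7  1304^349=446
  1304^350=1337  1304^351=1260  1304^352=695  1304^353=458  1304^354=1068
  1304^355=658
Found 658 at exponent 355.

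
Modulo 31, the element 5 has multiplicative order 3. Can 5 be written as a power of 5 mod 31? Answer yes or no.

yes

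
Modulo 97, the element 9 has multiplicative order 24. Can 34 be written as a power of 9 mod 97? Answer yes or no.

34 ∈ ⟨9⟩ iff 34^24 ≡ 1 (mod 97), since |⟨9⟩| = 24.
34^24 mod 97 = 75.
Since 75 ≠ 1, 34 does not lie in the subgroup.

no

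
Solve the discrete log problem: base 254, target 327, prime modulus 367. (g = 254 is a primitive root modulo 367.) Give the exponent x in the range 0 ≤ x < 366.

18

Baby-step giant-step with m = ceil(sqrt(366)) = 20.
Baby table (254^j mod 367 for j=0..19):
  0:1  1:254  2:291  3:147  4:271  5:205  6:323  7:201
  8:41  9:138  10:187  11:155  12:101  13:331  14:31  15:167
  16:213  17:153  18:327  19:116
Giant step factor: 254^(-20) ≡ 60 (mod 367).
Scan 327·60^i mod 367 for i = 0, 1, …:
  i=0: 327
Match at i=0, j=18: x = 0·20 + 18 = 18.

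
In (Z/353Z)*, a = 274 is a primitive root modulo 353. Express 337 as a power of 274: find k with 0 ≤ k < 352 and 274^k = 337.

224

Baby-step giant-step with m = ceil(sqrt(352)) = 19.
Baby table (274^j mod 353 for j=0..18):
  0:1  1:274  2:240  3:102  4:61  5:123  6:167  7:221
  8:191  9:90  10:303  11:67  12:2  13:195  14:127  15:204
  16:122  17:246  18:334
Giant step factor: 274^(-19) ≡ 119 (mod 353).
Scan 337·119^i mod 353 for i = 0, 1, …:
  i=0: 337   i=1: 214   i=2: 50   i=3: 302
  i=4: 285   i=5: 27   i=6: 36   i=7: 48
  i=8: 64   i=9: 203   i=10: 153   i=11: 204
Match at i=11, j=15: k = 11·19 + 15 = 224.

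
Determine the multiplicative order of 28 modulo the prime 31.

15

The order of 28 must divide p − 1 = 30 = 2 · 3 · 5.
Divisors: 1, 2, 3, 5, 6, 10, 15, 30.
Check each in increasing order: 28^1 ≡ 28;  28^2 ≡ 9;  28^3 ≡ 4;  28^5 ≡ 5;  28^6 ≡ 16;  28^10 ≡ 25;  28^15 ≡ 1.
Smallest exponent giving 1 is 15.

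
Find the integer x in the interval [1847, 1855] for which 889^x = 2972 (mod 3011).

1854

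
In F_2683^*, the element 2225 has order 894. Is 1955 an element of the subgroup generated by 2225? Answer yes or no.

1955 ∈ ⟨2225⟩ iff 1955^894 ≡ 1 (mod 2683), since |⟨2225⟩| = 894.
1955^894 mod 2683 = 1.
Since 1 = 1, 1955 lies in the subgroup.

yes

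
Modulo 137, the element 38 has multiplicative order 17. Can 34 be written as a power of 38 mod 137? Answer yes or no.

⟨38⟩ has order 17; its elements mod 137 are {1, 16, 34, 38, 50, 56, 59, 60, 72, 73, 74, 88, 115, 119, 122, 123, 133}.
34 is in this set.

yes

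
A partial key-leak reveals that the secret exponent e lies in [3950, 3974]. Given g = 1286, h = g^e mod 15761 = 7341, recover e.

Compute 1286^3950 mod 15761 = 12328, then multiply by 1286 repeatedly:
  1286^3950=12328  1286^3951=14003  1286^3952=8796  1286^3953=11019  1286^3954=1295
  1286^3955=10465  1286^3956=13857  1286^3957=10172  1286^3958=15323  1286^3959=4128
  1286^3960=12912  1286^3961=8499  1286^3962=7341
Found 7341 at exponent 3962.

3962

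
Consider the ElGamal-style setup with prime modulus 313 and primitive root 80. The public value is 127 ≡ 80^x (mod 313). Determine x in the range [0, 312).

223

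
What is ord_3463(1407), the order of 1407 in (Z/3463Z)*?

3462

The order of 1407 must divide p − 1 = 3462 = 2 · 3 · 577.
Divisors: 1, 2, 3, 6, 577, 1154, 1731, 3462.
Check each in increasing order: 1407^1 ≡ 1407;  1407^2 ≡ 2276;  1407^3 ≡ 2520;  1407^6 ≡ 2721;  1407^577 ≡ 368;  1407^1154 ≡ 367;  1407^1731 ≡ 3462;  1407^3462 ≡ 1.
Smallest exponent giving 1 is 3462.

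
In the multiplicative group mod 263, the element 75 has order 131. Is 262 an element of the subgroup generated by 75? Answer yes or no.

no

262 ∈ ⟨75⟩ iff 262^131 ≡ 1 (mod 263), since |⟨75⟩| = 131.
262^131 mod 263 = 262.
Since 262 ≠ 1, 262 does not lie in the subgroup.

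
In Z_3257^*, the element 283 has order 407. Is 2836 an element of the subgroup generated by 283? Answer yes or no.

no

2836 ∈ ⟨283⟩ iff 2836^407 ≡ 1 (mod 3257), since |⟨283⟩| = 407.
2836^407 mod 3257 = 2353.
Since 2353 ≠ 1, 2836 does not lie in the subgroup.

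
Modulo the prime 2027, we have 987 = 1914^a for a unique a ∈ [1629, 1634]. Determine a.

Compute 1914^1629 mod 2027 = 1516, then multiply by 1914 repeatedly:
  1914^1629=1516  1914^1630=987
Found 987 at exponent 1630.

1630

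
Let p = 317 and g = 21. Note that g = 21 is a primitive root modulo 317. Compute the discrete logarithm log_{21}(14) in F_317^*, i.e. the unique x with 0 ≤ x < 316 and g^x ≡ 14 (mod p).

313

Baby-step giant-step with m = ceil(sqrt(316)) = 18.
Baby table (21^j mod 317 for j=0..17):
  0:1  1:21  2:124  3:68  4:160  5:190  6:186  7:102
  8:240  9:285  10:279  11:153  12:43  13:269  14:260  15:71
  16:223  17:245
Giant step factor: 21^(-18) ≡ 152 (mod 317).
Scan 14·152^i mod 317 for i = 0, 1, …:
  i=0: 14   i=1: 226   i=2: 116   i=3: 197
  i=4: 146   i=5: 2   i=6: 304   i=7: 243
  i=8: 164   i=9: 202     …   i=16: 155
  i=17: 102
Match at i=17, j=7: x = 17·18 + 7 = 313.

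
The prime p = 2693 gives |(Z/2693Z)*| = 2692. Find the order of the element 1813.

The order of 1813 must divide p − 1 = 2692 = 2^2 · 673.
Divisors: 1, 2, 4, 673, 1346, 2692.
Check each in increasing order: 1813^1 ≡ 1813;  1813^2 ≡ 1509;  1813^4 ≡ 1496;  1813^673 ≡ 1834;  1813^1346 ≡ 2692;  1813^2692 ≡ 1.
Smallest exponent giving 1 is 2692.

2692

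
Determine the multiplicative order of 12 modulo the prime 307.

The order of 12 must divide p − 1 = 306 = 2 · 3^2 · 17.
Divisors: 1, 2, 3, 6, 9, 17, 18, 34, 51, 102, 153, 306.
Check each in increasing order: 12^1 ≡ 12;  12^2 ≡ 144;  12^3 ≡ 193;  12^6 ≡ 102;  12^9 ≡ 38;  12^17 ≡ 18;  12^18 ≡ 216;  12^34 ≡ 17;  12^51 ≡ 306;  12^102 ≡ 1.
Smallest exponent giving 1 is 102.

102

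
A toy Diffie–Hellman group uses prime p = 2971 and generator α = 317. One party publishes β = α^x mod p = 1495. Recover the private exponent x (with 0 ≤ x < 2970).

Baby-step giant-step with m = ceil(sqrt(2970)) = 55.
Baby table (317^j mod 2971 for j=0..54):
  0:1  1:317  2:2446  3:2922  4:2293  5:1957  6:2401  7:541
  8:2150  9:1191  10:230  11:1606  12:1061  13:614  14:1523  15:1489
  16:2595  17:2619  18:1314  19:598  20:2393  21:976  22:408  23:1583
  24:2683  25:805  26:2650  27:2228  28:2149  29:874  30:755  31:1655
  32:1739  33:1628  34:2093  35:948  36:445  37:1428  38:1084  39:1963
  40:1332  41:362  42:1856  43:94  44:88  45:1157  46:1336  47:1630
  48:2727  49:2869  50:347  51:72  52:2027  53:823  54:2414
Giant step factor: 317^(-55) ≡ 2718 (mod 2971).
Scan 1495·2718^i mod 2971 for i = 0, 1, …:
  i=0: 1495   i=1: 2053   i=2: 516   i=3: 176
  i=4: 37   i=5: 2523   i=6: 446   i=7: 60
  i=8: 2646   i=9: 2008     …   i=16: 329
  i=17: 2922
Match at i=17, j=3: x = 17·55 + 3 = 938.

938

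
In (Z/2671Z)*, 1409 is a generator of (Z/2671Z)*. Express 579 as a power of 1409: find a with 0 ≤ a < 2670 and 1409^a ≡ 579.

Baby-step giant-step with m = ceil(sqrt(2670)) = 52.
Baby table (1409^j mod 2671 for j=0..51):
  0:1  1:1409  2:728  3:88  4:1126  5:2631  6:2402  7:261
  8:1822  9:367  10:1600  11:76  12:244  13:1908  14:1346  15:104
  16:2302  17:924  18:1139  19:2251  20:1182  21:1405  22:434  23:2518
  24:774  25:798  26:2562  27:1337  28:778  29:1092  30:132  31:1689
  32:2611  33:932  34:1727  35:62  36:1886  37:2400  38:114  39:366
  40:191  41:2019  42:156  43:782  44:1386  45:373  46:2041  47:1773
  48:772  49:651  50:1106  51:1161
Giant step factor: 1409^(-52) ≡ 2401 (mod 2671).
Scan 579·2401^i mod 2671 for i = 0, 1, …:
  i=0: 579   i=1: 1259   i=2: 1958   i=3: 198
  i=4: 2631
Match at i=4, j=5: a = 4·52 + 5 = 213.

213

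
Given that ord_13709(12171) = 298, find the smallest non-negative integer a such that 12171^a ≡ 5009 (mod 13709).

221

Baby-step giant-step with m = ceil(sqrt(298)) = 18.
Baby table (12171^j mod 13709 for j=0..17):
  0:1  1:12171  2:7496  3:421  4:10534  5:2746  6:12733  7:6807
  8:4510  9:374  10:566  11:6868  12:6655  13:5233  14:12538  15:5119
  16:9653  17:533
Giant step factor: 12171^(-18) ≡ 5831 (mod 13709).
Scan 5009·5831^i mod 13709 for i = 0, 1, …:
  i=0: 5009   i=1: 7309   i=2: 11207   i=3: 10923
  i=4: 13708   i=5: 7878   i=6: 11468   i=7: 11115
  i=8: 9122   i=9: 13171   i=10: 2283   i=11: 734
  i=12: 2746
Match at i=12, j=5: a = 12·18 + 5 = 221.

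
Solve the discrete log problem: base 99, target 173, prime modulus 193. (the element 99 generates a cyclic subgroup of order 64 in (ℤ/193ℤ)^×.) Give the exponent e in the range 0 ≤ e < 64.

Baby-step giant-step with m = ceil(sqrt(64)) = 8.
Baby table (99^j mod 193 for j=0..7):
  0:1  1:99  2:151  3:88  4:27  5:164  6:24  7:60
Giant step factor: 99^(-8) ≡ 184 (mod 193).
Scan 173·184^i mod 193 for i = 0, 1, …:
  i=0: 173   i=1: 180   i=2: 117   i=3: 105
  i=4: 20   i=5: 13   i=6: 76   i=7: 88
Match at i=7, j=3: e = 7·8 + 3 = 59.

59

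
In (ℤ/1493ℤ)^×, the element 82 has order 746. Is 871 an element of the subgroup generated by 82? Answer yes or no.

no

871 ∈ ⟨82⟩ iff 871^746 ≡ 1 (mod 1493), since |⟨82⟩| = 746.
871^746 mod 1493 = 1492.
Since 1492 ≠ 1, 871 does not lie in the subgroup.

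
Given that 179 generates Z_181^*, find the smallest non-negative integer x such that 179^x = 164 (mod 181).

Baby-step giant-step with m = ceil(sqrt(180)) = 14.
Baby table (179^j mod 181 for j=0..13):
  0:1  1:179  2:4  3:173  4:16  5:149  6:64  7:53
  8:75  9:31  10:119  11:124  12:114  13:134
Giant step factor: 179^(-14) ≡ 52 (mod 181).
Scan 164·52^i mod 181 for i = 0, 1, …:
  i=0: 164   i=1: 21   i=2: 6   i=3: 131
  i=4: 115   i=5: 7   i=6: 2   i=7: 104
  i=8: 159   i=9: 123   i=10: 61   i=11: 95
  i=12: 53
Match at i=12, j=7: x = 12·14 + 7 = 175.

175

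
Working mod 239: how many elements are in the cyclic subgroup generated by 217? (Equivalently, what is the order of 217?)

The order of 217 must divide p − 1 = 238 = 2 · 7 · 17.
Divisors: 1, 2, 7, 14, 17, 34, 119, 238.
Check each in increasing order: 217^1 ≡ 217;  217^2 ≡ 6;  217^7 ≡ 28;  217^14 ≡ 67;  217^17 ≡ 238;  217^34 ≡ 1.
Smallest exponent giving 1 is 34.

34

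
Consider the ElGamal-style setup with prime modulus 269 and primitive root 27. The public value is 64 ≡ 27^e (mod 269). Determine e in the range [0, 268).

150

Baby-step giant-step with m = ceil(sqrt(268)) = 17.
Baby table (27^j mod 269 for j=0..16):
  0:1  1:27  2:191  3:46  4:166  5:178  6:233  7:104
  8:118  9:227  10:211  11:48  12:220  13:22  14:56  15:167
  16:205
Giant step factor: 27^(-17) ≡ 210 (mod 269).
Scan 64·210^i mod 269 for i = 0, 1, …:
  i=0: 64   i=1: 259   i=2: 52   i=3: 160
  i=4: 244   i=5: 130   i=6: 131   i=7: 72
  i=8: 56
Match at i=8, j=14: e = 8·17 + 14 = 150.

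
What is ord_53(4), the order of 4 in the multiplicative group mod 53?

26

The order of 4 must divide p − 1 = 52 = 2^2 · 13.
Divisors: 1, 2, 4, 13, 26, 52.
Check each in increasing order: 4^1 ≡ 4;  4^2 ≡ 16;  4^4 ≡ 44;  4^13 ≡ 52;  4^26 ≡ 1.
Smallest exponent giving 1 is 26.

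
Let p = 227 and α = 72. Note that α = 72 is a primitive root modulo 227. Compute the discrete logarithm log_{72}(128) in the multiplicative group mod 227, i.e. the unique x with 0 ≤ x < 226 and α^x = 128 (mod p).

Baby-step giant-step with m = ceil(sqrt(226)) = 16.
Baby table (72^j mod 227 for j=0..15):
  0:1  1:72  2:190  3:60  4:7  5:50  6:195  7:193
  8:49  9:123  10:3  11:216  12:116  13:180  14:21  15:150
Giant step factor: 72^(-16) ≡ 26 (mod 227).
Scan 128·26^i mod 227 for i = 0, 1, …:
  i=0: 128   i=1: 150
Match at i=1, j=15: x = 1·16 + 15 = 31.

31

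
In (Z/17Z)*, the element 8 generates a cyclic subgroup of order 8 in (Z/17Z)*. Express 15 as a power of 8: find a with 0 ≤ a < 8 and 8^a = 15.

7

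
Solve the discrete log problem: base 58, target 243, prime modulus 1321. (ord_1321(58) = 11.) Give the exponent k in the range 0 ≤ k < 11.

Successive powers of 58 modulo 1321:
  58^0=1  58^1=58  58^2=722  58^3=925  58^4=810  58^5=745
  58^6=938  58^7=243
So 58^7 ≡ 243 (mod 1321), giving k = 7.

7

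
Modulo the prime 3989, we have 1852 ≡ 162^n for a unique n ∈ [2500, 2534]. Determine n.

2525

Compute 162^2500 mod 3989 = 3034, then multiply by 162 repeatedly:
  162^2500=3034  162^2501=861  162^2502=3856  162^2503=2388  162^2504=3912
  162^2505=3482  162^2506=1635  162^2507=1596  162^2508=3256  162^2509=924
  162^2510=2095  162^2511=325  162^2512=793  162^2513=818  162^2514=879
  162^2515=2783  162^2516=89  162^2517=2451  162^2518=2151  162^2519=1419
  162^2520=2505  162^2521=2921  162^2522=2500  162^2523=2111  162^2524=2917
  162^2525=1852
Found 1852 at exponent 2525.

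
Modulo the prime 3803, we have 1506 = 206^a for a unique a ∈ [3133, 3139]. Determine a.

Compute 206^3133 mod 3803 = 1013, then multiply by 206 repeatedly:
  206^3133=1013  206^3134=3316  206^3135=2359  206^3136=2973  206^3137=155
  206^3138=1506
Found 1506 at exponent 3138.

3138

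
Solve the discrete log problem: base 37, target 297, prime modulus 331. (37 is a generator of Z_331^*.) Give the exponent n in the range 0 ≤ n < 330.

Baby-step giant-step with m = ceil(sqrt(330)) = 19.
Baby table (37^j mod 331 for j=0..18):
  0:1  1:37  2:45  3:10  4:39  5:119  6:100  7:59
  8:197  9:7  10:259  11:315  12:70  13:273  14:171  15:38
  16:82  17:55  18:49
Giant step factor: 37^(-19) ≡ 44 (mod 331).
Scan 297·44^i mod 331 for i = 0, 1, …:
  i=0: 297   i=1: 159   i=2: 45
Match at i=2, j=2: n = 2·19 + 2 = 40.

40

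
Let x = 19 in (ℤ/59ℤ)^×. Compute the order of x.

29

The order of 19 must divide p − 1 = 58 = 2 · 29.
Divisors: 1, 2, 29, 58.
Check each in increasing order: 19^1 ≡ 19;  19^2 ≡ 7;  19^29 ≡ 1.
Smallest exponent giving 1 is 29.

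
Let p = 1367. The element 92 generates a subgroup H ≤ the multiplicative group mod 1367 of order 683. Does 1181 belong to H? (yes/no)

no

1181 ∈ ⟨92⟩ iff 1181^683 ≡ 1 (mod 1367), since |⟨92⟩| = 683.
1181^683 mod 1367 = 1366.
Since 1366 ≠ 1, 1181 does not lie in the subgroup.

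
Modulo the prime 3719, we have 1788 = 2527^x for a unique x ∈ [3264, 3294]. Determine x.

3286

Compute 2527^3264 mod 3719 = 2412, then multiply by 2527 repeatedly:
  2527^3264=2412  2527^3265=3402  2527^3266=2245  2527^3267=1640  2527^3268=1314
  2527^3269=3130  2527^3270=2916  2527^3271=1393  2527^3272=1937  2527^3273=595
  2527^3274=1089  2527^3275=3562  2527^3276=1194  2527^3277=1129  2527^3278=510
  2527^3279=1996  2527^3280=928  2527^3281=2086  2527^3282=1499  2527^3283=2031
  2527^3284=117  2527^3285=1858  2527^3286=1788
Found 1788 at exponent 3286.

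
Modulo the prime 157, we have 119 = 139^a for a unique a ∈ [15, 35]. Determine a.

Compute 139^15 mod 157 = 29, then multiply by 139 repeatedly:
  139^15=29  139^16=106  139^17=133  139^18=118  139^19=74
  139^20=81  139^21=112  139^22=25  139^23=21  139^24=93
  139^25=53  139^26=145  139^27=59  139^28=37  139^29=119
Found 119 at exponent 29.

29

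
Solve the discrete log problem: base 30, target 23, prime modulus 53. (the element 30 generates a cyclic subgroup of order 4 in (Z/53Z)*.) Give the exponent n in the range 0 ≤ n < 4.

3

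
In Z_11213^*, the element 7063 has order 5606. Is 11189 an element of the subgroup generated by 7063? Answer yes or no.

11189 ∈ ⟨7063⟩ iff 11189^5606 ≡ 1 (mod 11213), since |⟨7063⟩| = 5606.
11189^5606 mod 11213 = 1.
Since 1 = 1, 11189 lies in the subgroup.

yes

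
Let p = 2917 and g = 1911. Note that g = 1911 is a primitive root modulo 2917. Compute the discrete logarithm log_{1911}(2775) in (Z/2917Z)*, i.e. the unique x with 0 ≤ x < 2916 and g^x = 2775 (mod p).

Baby-step giant-step with m = ceil(sqrt(2916)) = 54.
Baby table (1911^j mod 2917 for j=0..53):
  0:1  1:1911  2:2754  3:626  4:316  5:57  6:998  7:2377
  8:678  9:510  10:332  11:1463  12:1307  13:725  14:2817  15:1422
  16:1715  17:1574  18:487  19:134  20:2295  21:1494  22:2208  23:1506
  24:1804  25:2467  26:565  27:425  28:1249  29:733  30:603  31:118
  32:889  33:1185  34:943  35:2284  36:892  37:1084  38:454  39:1245
  40:1840  41:1255  42:531  43:2542  44:957  45:2785  46:1527  47:1097
  48:1961  49:2043  50:1227  51:2446  52:1272  53:931
Giant step factor: 1911^(-54) ≡ 2382 (mod 2917).
Scan 2775·2382^i mod 2917 for i = 0, 1, …:
  i=0: 2775   i=1: 128   i=2: 1528   i=3: 2197
  i=4: 156   i=5: 1133   i=6: 581   i=7: 1284
  i=8: 1472   i=9: 70     …   i=36: 2847
  i=37: 2446
Match at i=37, j=51: x = 37·54 + 51 = 2049.

2049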